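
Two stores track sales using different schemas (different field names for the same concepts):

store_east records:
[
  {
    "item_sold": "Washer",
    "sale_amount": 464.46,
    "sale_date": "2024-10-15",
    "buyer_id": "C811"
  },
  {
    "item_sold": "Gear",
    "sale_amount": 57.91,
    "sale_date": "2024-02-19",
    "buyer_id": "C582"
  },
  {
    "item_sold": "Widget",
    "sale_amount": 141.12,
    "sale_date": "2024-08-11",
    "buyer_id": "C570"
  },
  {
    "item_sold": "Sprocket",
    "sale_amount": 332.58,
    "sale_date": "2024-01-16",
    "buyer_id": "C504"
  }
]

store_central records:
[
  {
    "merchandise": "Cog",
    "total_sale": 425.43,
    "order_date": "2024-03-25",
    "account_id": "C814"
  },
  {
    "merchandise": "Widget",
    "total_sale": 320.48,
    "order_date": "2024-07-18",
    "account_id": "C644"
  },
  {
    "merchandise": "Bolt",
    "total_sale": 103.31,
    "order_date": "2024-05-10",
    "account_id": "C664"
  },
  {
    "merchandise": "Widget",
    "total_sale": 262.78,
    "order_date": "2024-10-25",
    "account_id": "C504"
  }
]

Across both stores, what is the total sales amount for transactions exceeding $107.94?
1946.85

Schema mapping: "sale_amount" (store_east) = "total_sale" (store_central) = sale amount

Sum of sales > $107.94 in store_east: 938.16
Sum of sales > $107.94 in store_central: 1008.69

Total: 938.16 + 1008.69 = 1946.85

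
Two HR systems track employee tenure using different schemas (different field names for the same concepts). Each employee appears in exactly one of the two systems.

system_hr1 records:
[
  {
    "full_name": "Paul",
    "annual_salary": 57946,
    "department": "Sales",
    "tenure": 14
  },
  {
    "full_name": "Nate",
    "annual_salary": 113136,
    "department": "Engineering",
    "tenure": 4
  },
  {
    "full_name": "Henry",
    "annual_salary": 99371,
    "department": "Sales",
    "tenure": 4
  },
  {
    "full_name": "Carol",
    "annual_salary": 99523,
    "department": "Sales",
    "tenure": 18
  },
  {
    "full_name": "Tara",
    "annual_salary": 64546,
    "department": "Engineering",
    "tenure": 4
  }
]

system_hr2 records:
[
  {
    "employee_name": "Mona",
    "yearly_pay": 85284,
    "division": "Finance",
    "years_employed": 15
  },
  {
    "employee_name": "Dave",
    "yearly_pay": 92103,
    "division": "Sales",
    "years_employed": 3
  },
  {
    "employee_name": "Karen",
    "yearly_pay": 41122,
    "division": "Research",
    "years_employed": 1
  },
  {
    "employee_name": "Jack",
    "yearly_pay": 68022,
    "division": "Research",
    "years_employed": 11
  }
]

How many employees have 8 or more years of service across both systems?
4

Reconcile schemas: "tenure" (system_hr1) = "years_employed" (system_hr2) = years of service

From system_hr1: 2 employees with >= 8 years
From system_hr2: 2 employees with >= 8 years

Total: 2 + 2 = 4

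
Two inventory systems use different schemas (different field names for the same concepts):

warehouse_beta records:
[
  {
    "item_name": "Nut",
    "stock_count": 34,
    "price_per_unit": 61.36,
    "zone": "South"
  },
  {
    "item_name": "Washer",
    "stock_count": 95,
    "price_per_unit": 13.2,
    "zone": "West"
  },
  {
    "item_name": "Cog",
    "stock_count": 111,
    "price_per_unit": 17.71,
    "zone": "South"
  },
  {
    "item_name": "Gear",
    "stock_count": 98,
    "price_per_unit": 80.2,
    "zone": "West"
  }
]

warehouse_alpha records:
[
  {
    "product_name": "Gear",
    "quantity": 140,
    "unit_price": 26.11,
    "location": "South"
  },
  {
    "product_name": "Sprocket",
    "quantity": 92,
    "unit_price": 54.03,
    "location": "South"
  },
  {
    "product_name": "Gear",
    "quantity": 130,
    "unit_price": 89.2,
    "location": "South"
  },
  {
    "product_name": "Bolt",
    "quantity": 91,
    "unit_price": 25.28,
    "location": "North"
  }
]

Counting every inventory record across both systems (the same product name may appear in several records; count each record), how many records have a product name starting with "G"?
3

Schema mapping: "item_name" (warehouse_beta) = "product_name" (warehouse_alpha) = product name

Records with product name starting with "G" in warehouse_beta: 1
Records with product name starting with "G" in warehouse_alpha: 2

Total: 1 + 2 = 3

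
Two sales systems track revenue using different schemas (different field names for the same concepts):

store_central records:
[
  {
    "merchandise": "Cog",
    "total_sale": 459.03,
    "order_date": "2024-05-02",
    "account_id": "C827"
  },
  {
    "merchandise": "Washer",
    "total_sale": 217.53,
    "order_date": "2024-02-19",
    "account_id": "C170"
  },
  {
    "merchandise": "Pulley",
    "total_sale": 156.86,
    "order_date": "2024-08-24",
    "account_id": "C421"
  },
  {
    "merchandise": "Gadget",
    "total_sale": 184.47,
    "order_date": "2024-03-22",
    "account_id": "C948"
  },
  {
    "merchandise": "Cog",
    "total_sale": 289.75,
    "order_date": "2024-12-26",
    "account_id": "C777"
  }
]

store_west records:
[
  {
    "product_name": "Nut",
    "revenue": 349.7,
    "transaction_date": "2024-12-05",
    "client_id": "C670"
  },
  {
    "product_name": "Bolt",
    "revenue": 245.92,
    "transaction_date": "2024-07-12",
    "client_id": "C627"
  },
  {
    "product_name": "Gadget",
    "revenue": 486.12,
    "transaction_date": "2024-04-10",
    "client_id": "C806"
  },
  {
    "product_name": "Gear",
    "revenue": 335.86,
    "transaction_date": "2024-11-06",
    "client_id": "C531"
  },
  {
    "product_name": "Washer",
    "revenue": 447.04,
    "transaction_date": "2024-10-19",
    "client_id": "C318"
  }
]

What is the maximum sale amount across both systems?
486.12

Reconcile: "total_sale" (store_central) = "revenue" (store_west) = sale amount

Maximum in store_central: 459.03
Maximum in store_west: 486.12

Overall maximum: max(459.03, 486.12) = 486.12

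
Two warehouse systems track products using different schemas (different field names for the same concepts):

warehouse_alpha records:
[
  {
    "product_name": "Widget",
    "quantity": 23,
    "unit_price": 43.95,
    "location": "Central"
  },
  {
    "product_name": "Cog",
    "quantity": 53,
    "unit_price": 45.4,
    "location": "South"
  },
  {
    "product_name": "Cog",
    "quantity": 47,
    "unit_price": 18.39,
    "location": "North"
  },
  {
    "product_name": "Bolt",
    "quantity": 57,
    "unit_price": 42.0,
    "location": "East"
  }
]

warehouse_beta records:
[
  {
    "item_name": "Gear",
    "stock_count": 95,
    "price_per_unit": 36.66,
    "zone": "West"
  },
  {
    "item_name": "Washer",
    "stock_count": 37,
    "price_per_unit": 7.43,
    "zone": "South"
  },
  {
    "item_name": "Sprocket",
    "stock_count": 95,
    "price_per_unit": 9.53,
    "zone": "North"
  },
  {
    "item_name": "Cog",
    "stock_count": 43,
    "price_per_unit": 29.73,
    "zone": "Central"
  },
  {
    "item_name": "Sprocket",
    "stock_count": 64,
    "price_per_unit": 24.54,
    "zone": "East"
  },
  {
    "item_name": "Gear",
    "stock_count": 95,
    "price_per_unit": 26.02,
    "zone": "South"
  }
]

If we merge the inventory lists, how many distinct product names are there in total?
6

Schema mapping: "product_name" (warehouse_alpha) = "item_name" (warehouse_beta) = product name

Products in warehouse_alpha: ['Bolt', 'Cog', 'Widget']
Products in warehouse_beta: ['Cog', 'Gear', 'Sprocket', 'Washer']

Union (unique products): ['Bolt', 'Cog', 'Gear', 'Sprocket', 'Washer', 'Widget']
Count: 6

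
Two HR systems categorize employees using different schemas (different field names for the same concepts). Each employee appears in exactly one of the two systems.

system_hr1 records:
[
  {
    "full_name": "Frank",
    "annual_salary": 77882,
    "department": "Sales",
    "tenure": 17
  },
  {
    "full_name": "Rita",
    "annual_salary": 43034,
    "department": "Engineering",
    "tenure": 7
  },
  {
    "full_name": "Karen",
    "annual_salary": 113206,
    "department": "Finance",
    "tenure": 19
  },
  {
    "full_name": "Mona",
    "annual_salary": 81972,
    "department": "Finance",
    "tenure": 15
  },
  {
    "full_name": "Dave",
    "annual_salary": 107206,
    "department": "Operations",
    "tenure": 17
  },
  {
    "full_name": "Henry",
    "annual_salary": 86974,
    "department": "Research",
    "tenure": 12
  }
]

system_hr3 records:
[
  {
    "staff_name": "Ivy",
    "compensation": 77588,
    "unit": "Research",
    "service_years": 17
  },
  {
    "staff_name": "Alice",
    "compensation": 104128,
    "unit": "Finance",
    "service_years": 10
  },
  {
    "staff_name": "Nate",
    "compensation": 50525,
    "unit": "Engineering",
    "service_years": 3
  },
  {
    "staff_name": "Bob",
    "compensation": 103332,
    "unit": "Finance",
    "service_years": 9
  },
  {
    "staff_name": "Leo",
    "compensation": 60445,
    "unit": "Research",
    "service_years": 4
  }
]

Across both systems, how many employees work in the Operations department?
1

Schema mapping: "department" (system_hr1) = "unit" (system_hr3) = department

Operations employees in system_hr1: 1
Operations employees in system_hr3: 0

Total in Operations: 1 + 0 = 1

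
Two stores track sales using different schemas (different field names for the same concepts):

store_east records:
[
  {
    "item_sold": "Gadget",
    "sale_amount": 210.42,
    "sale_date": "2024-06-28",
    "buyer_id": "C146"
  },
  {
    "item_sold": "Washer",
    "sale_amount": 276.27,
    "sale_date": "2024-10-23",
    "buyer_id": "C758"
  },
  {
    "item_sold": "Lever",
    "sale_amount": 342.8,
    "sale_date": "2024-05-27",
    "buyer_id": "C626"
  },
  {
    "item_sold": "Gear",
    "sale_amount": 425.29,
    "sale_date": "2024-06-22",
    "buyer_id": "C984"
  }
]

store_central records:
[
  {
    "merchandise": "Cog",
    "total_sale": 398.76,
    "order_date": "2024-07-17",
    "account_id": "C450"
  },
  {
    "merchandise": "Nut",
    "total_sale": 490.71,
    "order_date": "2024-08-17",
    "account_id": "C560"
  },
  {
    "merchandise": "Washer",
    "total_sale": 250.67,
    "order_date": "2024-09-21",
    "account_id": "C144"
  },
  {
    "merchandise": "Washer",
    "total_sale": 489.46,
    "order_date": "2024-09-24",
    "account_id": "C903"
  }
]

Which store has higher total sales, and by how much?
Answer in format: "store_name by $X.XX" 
store_central by $374.82

Schema mapping: "sale_amount" (store_east) = "total_sale" (store_central) = sale amount

Total for store_east: 1254.78
Total for store_central: 1629.60

Difference: |1254.78 - 1629.60| = 374.82
store_central has higher sales by $374.82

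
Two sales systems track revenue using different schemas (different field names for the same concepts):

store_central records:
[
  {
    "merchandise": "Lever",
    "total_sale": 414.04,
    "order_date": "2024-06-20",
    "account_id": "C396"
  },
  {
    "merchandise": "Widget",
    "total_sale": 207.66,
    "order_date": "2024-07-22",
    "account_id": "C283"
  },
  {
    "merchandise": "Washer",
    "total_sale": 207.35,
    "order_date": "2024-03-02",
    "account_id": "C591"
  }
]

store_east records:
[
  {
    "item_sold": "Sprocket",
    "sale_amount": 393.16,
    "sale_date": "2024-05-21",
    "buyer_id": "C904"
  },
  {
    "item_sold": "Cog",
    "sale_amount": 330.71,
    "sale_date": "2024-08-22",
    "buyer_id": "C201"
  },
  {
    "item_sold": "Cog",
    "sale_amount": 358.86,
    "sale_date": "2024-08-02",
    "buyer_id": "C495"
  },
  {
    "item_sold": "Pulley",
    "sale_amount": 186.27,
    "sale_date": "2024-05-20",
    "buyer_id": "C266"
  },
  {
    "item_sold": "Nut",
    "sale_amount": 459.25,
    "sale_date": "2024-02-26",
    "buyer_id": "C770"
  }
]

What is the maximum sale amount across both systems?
459.25

Reconcile: "total_sale" (store_central) = "sale_amount" (store_east) = sale amount

Maximum in store_central: 414.04
Maximum in store_east: 459.25

Overall maximum: max(414.04, 459.25) = 459.25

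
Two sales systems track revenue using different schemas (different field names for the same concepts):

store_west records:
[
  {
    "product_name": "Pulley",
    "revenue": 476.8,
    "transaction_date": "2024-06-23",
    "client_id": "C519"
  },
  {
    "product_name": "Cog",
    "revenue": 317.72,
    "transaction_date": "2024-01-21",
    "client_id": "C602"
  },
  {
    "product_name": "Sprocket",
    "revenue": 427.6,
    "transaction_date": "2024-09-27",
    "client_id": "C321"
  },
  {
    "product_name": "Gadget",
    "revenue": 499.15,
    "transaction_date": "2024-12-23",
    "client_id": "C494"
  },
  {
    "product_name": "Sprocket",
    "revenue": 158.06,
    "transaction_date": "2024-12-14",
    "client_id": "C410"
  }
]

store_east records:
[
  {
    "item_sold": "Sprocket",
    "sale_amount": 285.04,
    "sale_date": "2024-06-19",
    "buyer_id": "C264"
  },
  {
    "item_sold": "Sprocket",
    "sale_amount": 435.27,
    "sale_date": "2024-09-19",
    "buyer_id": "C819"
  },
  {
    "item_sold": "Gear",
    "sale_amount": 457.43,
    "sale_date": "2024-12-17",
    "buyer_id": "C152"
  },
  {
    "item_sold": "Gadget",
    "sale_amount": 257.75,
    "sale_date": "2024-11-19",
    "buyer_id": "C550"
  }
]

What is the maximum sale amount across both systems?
499.15

Reconcile: "revenue" (store_west) = "sale_amount" (store_east) = sale amount

Maximum in store_west: 499.15
Maximum in store_east: 457.43

Overall maximum: max(499.15, 457.43) = 499.15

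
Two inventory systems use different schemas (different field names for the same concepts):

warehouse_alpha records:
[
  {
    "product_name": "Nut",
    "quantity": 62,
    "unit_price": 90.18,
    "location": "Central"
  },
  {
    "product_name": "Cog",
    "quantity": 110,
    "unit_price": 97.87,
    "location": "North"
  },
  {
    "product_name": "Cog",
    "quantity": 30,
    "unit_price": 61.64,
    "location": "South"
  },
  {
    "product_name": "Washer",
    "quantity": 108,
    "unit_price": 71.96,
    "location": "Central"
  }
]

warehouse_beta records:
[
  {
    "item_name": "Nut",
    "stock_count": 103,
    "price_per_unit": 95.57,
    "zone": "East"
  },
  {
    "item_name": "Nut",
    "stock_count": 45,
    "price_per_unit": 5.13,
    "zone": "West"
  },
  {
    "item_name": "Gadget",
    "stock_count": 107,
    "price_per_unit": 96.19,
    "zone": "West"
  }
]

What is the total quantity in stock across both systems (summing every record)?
565

To reconcile these schemas, identify the field holding the quantity in stock in each system:
1. In warehouse_alpha it is "quantity"
2. In warehouse_beta it is "stock_count"

From warehouse_alpha: 62 + 110 + 30 + 108 = 310
From warehouse_beta: 103 + 45 + 107 = 255

Total: 310 + 255 = 565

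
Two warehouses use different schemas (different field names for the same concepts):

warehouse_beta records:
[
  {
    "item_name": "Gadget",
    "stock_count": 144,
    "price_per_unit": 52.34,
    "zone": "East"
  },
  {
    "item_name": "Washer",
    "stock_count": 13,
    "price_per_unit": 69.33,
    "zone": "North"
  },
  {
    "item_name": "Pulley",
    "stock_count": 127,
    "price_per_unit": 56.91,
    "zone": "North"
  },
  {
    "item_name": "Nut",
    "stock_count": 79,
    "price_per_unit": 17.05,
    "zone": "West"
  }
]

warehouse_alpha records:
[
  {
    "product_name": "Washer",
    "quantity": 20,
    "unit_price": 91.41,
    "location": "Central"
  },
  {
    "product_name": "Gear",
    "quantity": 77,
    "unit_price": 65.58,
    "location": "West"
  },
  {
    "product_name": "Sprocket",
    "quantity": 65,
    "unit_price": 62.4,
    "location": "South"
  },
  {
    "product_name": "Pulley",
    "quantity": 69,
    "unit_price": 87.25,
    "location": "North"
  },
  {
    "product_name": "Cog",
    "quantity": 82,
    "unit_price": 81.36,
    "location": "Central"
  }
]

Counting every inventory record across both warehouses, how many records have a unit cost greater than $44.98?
8

Schema mapping: "price_per_unit" (warehouse_beta) = "unit_price" (warehouse_alpha) = unit cost

Records > $44.98 in warehouse_beta: 3
Records > $44.98 in warehouse_alpha: 5

Total count: 3 + 5 = 8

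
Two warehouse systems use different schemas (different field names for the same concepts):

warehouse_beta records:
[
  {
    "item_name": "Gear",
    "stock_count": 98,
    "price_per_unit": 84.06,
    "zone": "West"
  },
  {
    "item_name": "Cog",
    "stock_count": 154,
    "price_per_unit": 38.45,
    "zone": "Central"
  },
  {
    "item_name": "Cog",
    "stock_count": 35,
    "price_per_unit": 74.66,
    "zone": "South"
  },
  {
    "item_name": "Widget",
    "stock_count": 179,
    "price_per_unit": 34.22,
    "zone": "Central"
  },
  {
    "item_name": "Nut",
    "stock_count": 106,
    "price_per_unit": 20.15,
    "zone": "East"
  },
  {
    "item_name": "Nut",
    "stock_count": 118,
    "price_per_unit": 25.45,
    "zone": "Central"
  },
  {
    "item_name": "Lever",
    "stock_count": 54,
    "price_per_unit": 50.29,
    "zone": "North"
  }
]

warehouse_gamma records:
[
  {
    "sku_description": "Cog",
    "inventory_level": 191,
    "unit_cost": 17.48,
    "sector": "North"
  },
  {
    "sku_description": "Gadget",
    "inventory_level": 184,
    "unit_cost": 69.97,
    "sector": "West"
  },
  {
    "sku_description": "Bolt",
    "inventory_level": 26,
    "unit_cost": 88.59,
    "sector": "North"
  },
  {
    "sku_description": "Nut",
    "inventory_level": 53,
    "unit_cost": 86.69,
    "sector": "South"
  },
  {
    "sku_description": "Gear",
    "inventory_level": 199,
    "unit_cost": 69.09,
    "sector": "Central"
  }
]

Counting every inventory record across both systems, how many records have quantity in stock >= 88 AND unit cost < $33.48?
3

Schema mappings:
- "stock_count" (warehouse_beta) = "inventory_level" (warehouse_gamma) = quantity
- "price_per_unit" (warehouse_beta) = "unit_cost" (warehouse_gamma) = unit cost

Records meeting both conditions in warehouse_beta: 2
Records meeting both conditions in warehouse_gamma: 1

Total: 2 + 1 = 3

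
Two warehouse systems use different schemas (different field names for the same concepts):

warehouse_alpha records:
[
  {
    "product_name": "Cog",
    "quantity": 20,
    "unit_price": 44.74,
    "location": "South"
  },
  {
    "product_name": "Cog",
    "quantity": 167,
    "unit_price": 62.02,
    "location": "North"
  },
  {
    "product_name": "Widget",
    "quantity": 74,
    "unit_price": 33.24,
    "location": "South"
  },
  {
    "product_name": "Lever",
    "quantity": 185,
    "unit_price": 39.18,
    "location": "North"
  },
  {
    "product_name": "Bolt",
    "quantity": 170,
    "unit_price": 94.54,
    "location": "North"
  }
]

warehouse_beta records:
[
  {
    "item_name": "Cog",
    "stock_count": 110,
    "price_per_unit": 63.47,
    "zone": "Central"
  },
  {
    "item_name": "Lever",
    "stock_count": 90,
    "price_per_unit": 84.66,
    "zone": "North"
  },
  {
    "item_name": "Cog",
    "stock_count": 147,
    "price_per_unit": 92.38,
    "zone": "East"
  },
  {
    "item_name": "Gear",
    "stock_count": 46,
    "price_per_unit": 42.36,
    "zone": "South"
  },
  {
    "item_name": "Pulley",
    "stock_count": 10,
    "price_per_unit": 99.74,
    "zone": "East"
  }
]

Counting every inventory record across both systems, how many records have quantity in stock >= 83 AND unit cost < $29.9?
0

Schema mappings:
- "quantity" (warehouse_alpha) = "stock_count" (warehouse_beta) = quantity
- "unit_price" (warehouse_alpha) = "price_per_unit" (warehouse_beta) = unit cost

Records meeting both conditions in warehouse_alpha: 0
Records meeting both conditions in warehouse_beta: 0

Total: 0 + 0 = 0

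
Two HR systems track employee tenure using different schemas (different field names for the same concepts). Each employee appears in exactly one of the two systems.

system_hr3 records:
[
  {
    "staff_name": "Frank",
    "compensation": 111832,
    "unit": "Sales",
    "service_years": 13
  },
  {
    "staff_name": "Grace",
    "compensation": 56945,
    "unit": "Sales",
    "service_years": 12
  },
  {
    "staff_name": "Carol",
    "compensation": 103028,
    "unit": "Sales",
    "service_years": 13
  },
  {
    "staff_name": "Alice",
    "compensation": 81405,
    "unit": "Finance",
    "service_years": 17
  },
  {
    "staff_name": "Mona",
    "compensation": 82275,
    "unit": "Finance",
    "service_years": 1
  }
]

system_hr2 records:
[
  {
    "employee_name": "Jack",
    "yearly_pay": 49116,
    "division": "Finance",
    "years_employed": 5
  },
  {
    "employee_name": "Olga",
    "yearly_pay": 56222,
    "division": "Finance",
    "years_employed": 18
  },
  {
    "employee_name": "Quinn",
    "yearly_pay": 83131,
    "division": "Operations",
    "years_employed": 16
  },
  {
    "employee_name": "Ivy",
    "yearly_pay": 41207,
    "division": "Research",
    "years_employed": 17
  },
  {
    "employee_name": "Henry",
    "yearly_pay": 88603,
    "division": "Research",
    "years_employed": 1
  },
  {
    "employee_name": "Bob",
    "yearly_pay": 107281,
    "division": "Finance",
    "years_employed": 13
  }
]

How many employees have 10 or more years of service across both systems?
8

Reconcile schemas: "service_years" (system_hr3) = "years_employed" (system_hr2) = years of service

From system_hr3: 4 employees with >= 10 years
From system_hr2: 4 employees with >= 10 years

Total: 4 + 4 = 8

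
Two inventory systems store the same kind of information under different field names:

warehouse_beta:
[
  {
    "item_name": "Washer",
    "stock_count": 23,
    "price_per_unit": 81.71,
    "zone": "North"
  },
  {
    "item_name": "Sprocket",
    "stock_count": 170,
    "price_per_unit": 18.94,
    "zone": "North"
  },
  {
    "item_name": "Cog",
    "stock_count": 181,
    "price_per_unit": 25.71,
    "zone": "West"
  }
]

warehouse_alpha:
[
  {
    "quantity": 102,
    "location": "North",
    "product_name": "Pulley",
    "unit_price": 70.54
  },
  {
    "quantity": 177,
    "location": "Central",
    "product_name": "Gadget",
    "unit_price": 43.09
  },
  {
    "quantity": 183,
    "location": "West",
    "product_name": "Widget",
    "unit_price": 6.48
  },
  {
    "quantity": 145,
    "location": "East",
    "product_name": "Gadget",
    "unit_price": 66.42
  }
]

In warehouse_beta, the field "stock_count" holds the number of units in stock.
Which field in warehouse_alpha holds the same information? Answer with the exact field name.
quantity

In warehouse_beta, "stock_count" holds the number of units in stock.
The fields in warehouse_alpha are: "quantity", "location", "product_name", "unit_price".
"quantity" is the match: the name refers to the same concept and its values are whole-number counts (e.g. 102, 177).
The other fields ("location", "product_name", "unit_price") hold different kinds of data.

So "stock_count" in warehouse_beta corresponds to "quantity" in warehouse_alpha.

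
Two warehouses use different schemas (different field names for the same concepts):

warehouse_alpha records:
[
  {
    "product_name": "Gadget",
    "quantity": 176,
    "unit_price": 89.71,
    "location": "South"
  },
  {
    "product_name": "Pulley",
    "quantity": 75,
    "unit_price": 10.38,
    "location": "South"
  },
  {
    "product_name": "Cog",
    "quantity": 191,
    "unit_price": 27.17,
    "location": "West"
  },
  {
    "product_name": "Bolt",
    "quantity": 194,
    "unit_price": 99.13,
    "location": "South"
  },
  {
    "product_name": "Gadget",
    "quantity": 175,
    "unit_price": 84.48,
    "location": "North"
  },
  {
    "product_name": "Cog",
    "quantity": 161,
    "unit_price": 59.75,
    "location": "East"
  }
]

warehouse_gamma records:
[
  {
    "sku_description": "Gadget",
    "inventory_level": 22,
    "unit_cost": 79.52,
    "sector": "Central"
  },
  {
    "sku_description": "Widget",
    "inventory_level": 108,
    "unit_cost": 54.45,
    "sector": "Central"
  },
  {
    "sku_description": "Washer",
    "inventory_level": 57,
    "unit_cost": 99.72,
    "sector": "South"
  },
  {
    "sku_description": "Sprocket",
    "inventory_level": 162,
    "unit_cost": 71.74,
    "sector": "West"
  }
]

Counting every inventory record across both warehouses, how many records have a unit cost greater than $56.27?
7

Schema mapping: "unit_price" (warehouse_alpha) = "unit_cost" (warehouse_gamma) = unit cost

Records > $56.27 in warehouse_alpha: 4
Records > $56.27 in warehouse_gamma: 3

Total count: 4 + 3 = 7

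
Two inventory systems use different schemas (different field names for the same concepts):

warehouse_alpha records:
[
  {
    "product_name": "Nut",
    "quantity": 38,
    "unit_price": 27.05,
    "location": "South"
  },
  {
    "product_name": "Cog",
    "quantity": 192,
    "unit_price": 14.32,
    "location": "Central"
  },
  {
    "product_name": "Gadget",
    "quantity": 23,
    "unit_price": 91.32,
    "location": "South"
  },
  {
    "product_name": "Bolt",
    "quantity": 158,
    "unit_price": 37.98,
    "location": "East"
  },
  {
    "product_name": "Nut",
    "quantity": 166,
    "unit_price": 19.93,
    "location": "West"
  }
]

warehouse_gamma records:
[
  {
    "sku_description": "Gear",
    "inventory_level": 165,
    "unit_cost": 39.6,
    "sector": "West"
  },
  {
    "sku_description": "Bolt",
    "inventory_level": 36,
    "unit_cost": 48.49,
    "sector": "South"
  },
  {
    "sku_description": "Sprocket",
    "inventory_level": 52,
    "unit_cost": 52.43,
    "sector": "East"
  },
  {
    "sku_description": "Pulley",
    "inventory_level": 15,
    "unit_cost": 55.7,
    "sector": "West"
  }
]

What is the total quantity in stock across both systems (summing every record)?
845

To reconcile these schemas, identify the field holding the quantity in stock in each system:
1. In warehouse_alpha it is "quantity"
2. In warehouse_gamma it is "inventory_level"

From warehouse_alpha: 38 + 192 + 23 + 158 + 166 = 577
From warehouse_gamma: 165 + 36 + 52 + 15 = 268

Total: 577 + 268 = 845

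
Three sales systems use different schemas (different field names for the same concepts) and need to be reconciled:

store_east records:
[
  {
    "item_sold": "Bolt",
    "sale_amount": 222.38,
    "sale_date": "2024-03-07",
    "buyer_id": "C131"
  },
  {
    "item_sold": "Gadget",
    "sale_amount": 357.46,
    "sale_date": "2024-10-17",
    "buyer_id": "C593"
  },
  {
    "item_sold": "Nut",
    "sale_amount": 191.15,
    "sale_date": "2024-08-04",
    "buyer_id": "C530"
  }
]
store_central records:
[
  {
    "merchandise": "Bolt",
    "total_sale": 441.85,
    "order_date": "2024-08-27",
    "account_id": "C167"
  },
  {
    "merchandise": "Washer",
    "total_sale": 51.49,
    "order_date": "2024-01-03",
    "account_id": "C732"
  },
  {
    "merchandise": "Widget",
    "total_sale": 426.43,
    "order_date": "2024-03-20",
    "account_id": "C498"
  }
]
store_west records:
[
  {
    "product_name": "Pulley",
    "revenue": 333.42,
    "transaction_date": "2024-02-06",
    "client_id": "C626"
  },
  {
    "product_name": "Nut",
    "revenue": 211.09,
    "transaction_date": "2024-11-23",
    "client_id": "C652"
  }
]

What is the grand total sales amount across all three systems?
2235.27

Schema reconciliation - all amount fields map to sale amount:

store_east (sale_amount): 770.99
store_central (total_sale): 919.77
store_west (revenue): 544.51

Grand total: 2235.27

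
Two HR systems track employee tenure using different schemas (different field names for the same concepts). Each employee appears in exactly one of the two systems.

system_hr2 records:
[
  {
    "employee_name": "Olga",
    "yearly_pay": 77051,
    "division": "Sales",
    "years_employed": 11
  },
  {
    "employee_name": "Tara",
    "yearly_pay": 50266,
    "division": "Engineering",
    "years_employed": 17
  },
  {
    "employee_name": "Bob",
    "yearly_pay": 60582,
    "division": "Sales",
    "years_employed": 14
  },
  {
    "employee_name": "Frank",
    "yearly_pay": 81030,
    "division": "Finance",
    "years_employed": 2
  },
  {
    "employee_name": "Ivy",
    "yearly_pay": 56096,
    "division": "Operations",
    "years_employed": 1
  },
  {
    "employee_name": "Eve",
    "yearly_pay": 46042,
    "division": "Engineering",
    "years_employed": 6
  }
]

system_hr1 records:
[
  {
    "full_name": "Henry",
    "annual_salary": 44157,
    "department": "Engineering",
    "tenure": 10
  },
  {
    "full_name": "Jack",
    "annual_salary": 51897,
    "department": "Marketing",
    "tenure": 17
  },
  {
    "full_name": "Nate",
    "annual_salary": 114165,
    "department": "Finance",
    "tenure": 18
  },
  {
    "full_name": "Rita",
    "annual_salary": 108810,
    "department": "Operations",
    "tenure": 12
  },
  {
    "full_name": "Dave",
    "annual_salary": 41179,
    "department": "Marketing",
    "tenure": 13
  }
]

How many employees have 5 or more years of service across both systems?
9

Reconcile schemas: "years_employed" (system_hr2) = "tenure" (system_hr1) = years of service

From system_hr2: 4 employees with >= 5 years
From system_hr1: 5 employees with >= 5 years

Total: 4 + 5 = 9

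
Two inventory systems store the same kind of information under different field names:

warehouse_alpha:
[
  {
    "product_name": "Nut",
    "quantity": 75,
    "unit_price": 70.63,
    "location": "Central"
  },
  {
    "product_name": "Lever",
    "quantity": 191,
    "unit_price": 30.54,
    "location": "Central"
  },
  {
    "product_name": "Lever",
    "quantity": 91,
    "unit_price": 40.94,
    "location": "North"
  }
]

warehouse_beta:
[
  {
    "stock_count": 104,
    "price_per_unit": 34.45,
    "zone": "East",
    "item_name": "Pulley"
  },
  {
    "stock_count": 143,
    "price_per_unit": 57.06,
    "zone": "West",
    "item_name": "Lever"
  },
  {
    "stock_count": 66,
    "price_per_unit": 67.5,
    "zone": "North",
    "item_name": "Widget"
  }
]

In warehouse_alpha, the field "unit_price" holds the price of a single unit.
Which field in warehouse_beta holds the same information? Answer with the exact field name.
price_per_unit

In warehouse_alpha, "unit_price" holds the price of a single unit.
The fields in warehouse_beta are: "stock_count", "price_per_unit", "zone", "item_name".
"price_per_unit" is the match: the name refers to the same concept and its values are decimal currency amounts (e.g. 34.45, 57.06).
The other fields ("stock_count", "zone", "item_name") hold different kinds of data.

So "unit_price" in warehouse_alpha corresponds to "price_per_unit" in warehouse_beta.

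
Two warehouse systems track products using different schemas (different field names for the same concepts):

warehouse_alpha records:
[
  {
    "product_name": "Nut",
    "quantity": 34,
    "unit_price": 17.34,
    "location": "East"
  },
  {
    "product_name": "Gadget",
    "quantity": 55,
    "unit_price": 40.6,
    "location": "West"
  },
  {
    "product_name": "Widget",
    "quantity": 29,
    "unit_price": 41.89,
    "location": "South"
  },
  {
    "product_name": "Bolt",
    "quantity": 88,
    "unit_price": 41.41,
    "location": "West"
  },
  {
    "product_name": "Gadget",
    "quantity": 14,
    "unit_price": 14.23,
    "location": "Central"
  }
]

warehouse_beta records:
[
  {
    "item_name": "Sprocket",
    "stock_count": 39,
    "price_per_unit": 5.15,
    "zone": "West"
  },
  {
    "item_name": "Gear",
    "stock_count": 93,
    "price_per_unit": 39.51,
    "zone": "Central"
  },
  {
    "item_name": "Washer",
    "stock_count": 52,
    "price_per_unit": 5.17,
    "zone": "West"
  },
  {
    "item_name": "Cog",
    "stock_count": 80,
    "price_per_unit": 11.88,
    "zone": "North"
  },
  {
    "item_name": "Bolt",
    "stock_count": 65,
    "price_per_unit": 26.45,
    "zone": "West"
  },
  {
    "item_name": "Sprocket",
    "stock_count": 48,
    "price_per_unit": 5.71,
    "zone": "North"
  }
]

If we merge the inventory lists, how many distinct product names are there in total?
8

Schema mapping: "product_name" (warehouse_alpha) = "item_name" (warehouse_beta) = product name

Products in warehouse_alpha: ['Bolt', 'Gadget', 'Nut', 'Widget']
Products in warehouse_beta: ['Bolt', 'Cog', 'Gear', 'Sprocket', 'Washer']

Union (unique products): ['Bolt', 'Cog', 'Gadget', 'Gear', 'Nut', 'Sprocket', 'Washer', 'Widget']
Count: 8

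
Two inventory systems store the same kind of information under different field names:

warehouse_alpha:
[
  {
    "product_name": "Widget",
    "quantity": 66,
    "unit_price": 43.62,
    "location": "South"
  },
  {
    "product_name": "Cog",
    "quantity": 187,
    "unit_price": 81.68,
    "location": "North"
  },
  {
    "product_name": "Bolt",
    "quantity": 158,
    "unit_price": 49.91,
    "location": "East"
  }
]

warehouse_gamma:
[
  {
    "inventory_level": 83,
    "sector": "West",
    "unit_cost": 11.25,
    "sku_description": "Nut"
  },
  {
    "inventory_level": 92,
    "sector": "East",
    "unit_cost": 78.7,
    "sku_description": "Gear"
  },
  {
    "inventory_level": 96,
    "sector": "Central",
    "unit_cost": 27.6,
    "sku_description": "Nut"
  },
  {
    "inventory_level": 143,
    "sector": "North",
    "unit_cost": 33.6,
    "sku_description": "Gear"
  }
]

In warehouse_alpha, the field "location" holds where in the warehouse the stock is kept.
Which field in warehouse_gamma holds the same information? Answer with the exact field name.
sector

In warehouse_alpha, "location" holds where in the warehouse the stock is kept.
The fields in warehouse_gamma are: "inventory_level", "sector", "unit_cost", "sku_description".
"sector" is the match: the name refers to the same concept and its values are area labels (e.g. 'Central', 'East').
The other fields ("inventory_level", "unit_cost", "sku_description") hold different kinds of data.

So "location" in warehouse_alpha corresponds to "sector" in warehouse_gamma.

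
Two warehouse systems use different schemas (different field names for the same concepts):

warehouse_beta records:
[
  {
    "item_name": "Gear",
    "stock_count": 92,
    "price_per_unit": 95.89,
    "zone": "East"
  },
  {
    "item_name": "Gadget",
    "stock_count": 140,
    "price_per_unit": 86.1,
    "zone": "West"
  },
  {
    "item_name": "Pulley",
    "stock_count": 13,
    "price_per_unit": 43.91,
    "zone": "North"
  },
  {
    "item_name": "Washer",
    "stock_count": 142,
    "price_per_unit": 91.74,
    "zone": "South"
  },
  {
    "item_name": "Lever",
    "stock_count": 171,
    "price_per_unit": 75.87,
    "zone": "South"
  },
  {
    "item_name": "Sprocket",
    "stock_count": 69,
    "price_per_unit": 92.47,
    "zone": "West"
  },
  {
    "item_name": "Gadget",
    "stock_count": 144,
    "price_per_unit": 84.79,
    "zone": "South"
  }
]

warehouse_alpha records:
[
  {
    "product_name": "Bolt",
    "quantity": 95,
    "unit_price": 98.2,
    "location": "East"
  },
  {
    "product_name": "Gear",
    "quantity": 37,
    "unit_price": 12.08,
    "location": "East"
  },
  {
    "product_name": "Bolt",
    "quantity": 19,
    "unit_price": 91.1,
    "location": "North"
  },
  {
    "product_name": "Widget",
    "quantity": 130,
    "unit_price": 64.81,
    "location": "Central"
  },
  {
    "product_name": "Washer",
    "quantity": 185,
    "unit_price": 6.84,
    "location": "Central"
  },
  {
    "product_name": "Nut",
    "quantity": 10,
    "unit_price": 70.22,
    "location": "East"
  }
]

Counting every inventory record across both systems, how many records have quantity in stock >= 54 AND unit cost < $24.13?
1

Schema mappings:
- "stock_count" (warehouse_beta) = "quantity" (warehouse_alpha) = quantity
- "price_per_unit" (warehouse_beta) = "unit_price" (warehouse_alpha) = unit cost

Records meeting both conditions in warehouse_beta: 0
Records meeting both conditions in warehouse_alpha: 1

Total: 0 + 1 = 1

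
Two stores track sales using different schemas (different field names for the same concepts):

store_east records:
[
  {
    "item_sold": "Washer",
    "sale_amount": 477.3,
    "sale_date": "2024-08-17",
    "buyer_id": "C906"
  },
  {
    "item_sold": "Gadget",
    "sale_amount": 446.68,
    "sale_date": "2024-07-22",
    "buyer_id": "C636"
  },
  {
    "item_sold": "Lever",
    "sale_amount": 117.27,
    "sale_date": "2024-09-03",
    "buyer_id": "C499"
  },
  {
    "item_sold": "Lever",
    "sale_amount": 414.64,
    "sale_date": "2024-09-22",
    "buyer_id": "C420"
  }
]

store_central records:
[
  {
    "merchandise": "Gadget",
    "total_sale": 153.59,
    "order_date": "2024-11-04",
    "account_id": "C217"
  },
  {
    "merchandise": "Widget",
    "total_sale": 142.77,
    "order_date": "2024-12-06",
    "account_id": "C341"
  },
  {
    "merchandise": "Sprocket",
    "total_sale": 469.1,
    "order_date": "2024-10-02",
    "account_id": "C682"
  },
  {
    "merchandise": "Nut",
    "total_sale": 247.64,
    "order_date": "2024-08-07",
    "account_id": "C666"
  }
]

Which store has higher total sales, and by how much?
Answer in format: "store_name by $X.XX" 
store_east by $442.79

Schema mapping: "sale_amount" (store_east) = "total_sale" (store_central) = sale amount

Total for store_east: 1455.89
Total for store_central: 1013.10

Difference: |1455.89 - 1013.10| = 442.79
store_east has higher sales by $442.79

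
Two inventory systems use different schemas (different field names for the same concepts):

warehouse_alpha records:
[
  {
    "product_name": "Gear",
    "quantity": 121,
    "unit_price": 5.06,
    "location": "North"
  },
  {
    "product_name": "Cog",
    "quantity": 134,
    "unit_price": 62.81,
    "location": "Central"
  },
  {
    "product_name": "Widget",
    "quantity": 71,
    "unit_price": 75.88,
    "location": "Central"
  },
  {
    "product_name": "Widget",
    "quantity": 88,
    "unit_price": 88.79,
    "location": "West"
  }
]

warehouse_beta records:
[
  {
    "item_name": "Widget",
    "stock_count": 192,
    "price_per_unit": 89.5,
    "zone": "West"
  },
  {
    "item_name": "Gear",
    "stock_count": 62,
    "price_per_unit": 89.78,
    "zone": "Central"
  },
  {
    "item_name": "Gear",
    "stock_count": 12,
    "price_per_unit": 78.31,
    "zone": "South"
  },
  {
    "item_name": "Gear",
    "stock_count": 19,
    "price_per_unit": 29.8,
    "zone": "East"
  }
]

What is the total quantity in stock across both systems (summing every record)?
699

To reconcile these schemas, identify the field holding the quantity in stock in each system:
1. In warehouse_alpha it is "quantity"
2. In warehouse_beta it is "stock_count"

From warehouse_alpha: 121 + 134 + 71 + 88 = 414
From warehouse_beta: 192 + 62 + 12 + 19 = 285

Total: 414 + 285 = 699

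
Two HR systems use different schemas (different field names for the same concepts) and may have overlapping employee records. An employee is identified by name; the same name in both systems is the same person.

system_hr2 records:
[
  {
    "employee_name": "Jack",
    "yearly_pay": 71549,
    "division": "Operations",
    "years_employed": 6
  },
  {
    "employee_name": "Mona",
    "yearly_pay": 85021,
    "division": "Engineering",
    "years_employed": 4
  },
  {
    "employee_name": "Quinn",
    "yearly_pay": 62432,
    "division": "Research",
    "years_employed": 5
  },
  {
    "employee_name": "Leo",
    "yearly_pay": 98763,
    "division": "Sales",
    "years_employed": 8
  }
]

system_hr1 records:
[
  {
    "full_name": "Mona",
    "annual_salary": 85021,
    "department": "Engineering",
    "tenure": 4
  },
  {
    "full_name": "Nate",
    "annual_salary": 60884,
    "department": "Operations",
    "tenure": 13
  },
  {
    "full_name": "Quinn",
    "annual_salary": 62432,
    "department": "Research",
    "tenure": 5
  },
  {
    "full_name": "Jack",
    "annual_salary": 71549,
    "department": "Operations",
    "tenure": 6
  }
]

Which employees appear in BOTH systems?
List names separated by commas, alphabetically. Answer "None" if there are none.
Jack, Mona, Quinn

Schema mapping: "employee_name" (system_hr2) = "full_name" (system_hr1) = employee name

Names in system_hr2: ['Jack', 'Leo', 'Mona', 'Quinn']
Names in system_hr1: ['Jack', 'Mona', 'Nate', 'Quinn']

Intersection: ['Jack', 'Mona', 'Quinn']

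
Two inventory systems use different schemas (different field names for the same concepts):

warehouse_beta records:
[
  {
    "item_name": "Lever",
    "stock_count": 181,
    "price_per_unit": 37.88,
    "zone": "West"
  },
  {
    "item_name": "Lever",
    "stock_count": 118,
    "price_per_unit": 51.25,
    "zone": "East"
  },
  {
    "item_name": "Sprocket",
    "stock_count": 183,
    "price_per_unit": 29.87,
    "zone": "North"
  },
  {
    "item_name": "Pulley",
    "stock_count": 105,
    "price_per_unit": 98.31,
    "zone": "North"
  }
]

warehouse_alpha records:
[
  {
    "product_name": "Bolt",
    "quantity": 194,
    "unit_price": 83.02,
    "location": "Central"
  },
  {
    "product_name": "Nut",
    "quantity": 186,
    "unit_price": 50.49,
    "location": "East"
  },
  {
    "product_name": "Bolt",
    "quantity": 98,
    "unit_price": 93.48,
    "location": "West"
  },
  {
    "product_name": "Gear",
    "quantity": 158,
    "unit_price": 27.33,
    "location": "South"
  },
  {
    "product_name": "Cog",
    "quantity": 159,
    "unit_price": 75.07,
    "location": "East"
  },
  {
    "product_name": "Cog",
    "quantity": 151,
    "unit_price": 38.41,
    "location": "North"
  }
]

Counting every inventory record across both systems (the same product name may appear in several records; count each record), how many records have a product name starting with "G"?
1

Schema mapping: "item_name" (warehouse_beta) = "product_name" (warehouse_alpha) = product name

Records with product name starting with "G" in warehouse_beta: 0
Records with product name starting with "G" in warehouse_alpha: 1

Total: 0 + 1 = 1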